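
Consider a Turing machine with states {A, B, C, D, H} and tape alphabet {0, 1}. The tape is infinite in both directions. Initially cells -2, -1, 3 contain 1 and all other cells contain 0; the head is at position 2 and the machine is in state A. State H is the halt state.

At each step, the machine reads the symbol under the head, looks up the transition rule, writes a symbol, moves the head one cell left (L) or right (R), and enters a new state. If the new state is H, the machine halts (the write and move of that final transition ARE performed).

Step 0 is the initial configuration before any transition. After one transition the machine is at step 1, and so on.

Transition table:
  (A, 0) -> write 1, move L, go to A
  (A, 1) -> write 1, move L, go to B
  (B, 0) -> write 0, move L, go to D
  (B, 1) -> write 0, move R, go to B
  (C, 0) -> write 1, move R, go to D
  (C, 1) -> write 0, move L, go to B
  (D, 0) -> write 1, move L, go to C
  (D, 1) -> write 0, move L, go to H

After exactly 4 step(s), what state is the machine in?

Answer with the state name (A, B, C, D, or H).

Answer: B

Derivation:
Step 1: in state A at pos 2, read 0 -> (A,0)->write 1,move L,goto A. Now: state=A, head=1, tape[-3..4]=01100110 (head:     ^)
Step 2: in state A at pos 1, read 0 -> (A,0)->write 1,move L,goto A. Now: state=A, head=0, tape[-3..4]=01101110 (head:    ^)
Step 3: in state A at pos 0, read 0 -> (A,0)->write 1,move L,goto A. Now: state=A, head=-1, tape[-3..4]=01111110 (head:   ^)
Step 4: in state A at pos -1, read 1 -> (A,1)->write 1,move L,goto B. Now: state=B, head=-2, tape[-3..4]=01111110 (head:  ^)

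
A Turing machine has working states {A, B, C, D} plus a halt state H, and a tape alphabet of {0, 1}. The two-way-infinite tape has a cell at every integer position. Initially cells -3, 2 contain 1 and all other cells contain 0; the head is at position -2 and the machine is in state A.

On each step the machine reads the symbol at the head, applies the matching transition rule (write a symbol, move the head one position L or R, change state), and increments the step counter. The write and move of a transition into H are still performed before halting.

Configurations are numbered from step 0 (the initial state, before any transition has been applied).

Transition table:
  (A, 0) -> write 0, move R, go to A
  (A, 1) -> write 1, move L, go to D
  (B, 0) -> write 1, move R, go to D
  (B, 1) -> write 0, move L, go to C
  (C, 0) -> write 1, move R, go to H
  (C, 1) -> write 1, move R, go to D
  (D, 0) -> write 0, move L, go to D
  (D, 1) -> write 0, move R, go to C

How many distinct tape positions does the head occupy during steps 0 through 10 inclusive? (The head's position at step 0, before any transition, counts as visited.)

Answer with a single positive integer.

Step 1: in state A at pos -2, read 0 -> (A,0)->write 0,move R,goto A. Now: state=A, head=-1, tape[-4..3]=01000010 (head:    ^)
Step 2: in state A at pos -1, read 0 -> (A,0)->write 0,move R,goto A. Now: state=A, head=0, tape[-4..3]=01000010 (head:     ^)
Step 3: in state A at pos 0, read 0 -> (A,0)->write 0,move R,goto A. Now: state=A, head=1, tape[-4..3]=01000010 (head:      ^)
Step 4: in state A at pos 1, read 0 -> (A,0)->write 0,move R,goto A. Now: state=A, head=2, tape[-4..3]=01000010 (head:       ^)
Step 5: in state A at pos 2, read 1 -> (A,1)->write 1,move L,goto D. Now: state=D, head=1, tape[-4..3]=01000010 (head:      ^)
Step 6: in state D at pos 1, read 0 -> (D,0)->write 0,move L,goto D. Now: state=D, head=0, tape[-4..3]=01000010 (head:     ^)
Step 7: in state D at pos 0, read 0 -> (D,0)->write 0,move L,goto D. Now: state=D, head=-1, tape[-4..3]=01000010 (head:    ^)
Step 8: in state D at pos -1, read 0 -> (D,0)->write 0,move L,goto D. Now: state=D, head=-2, tape[-4..3]=01000010 (head:   ^)
Step 9: in state D at pos -2, read 0 -> (D,0)->write 0,move L,goto D. Now: state=D, head=-3, tape[-4..3]=01000010 (head:  ^)
Step 10: in state D at pos -3, read 1 -> (D,1)->write 0,move R,goto C. Now: state=C, head=-2, tape[-4..3]=00000010 (head:   ^)
Head positions at steps 0..10: starting at -2, distinct positions visited = {-3, -2, -1, 0, 1, 2} -> 6 position(s)

Answer: 6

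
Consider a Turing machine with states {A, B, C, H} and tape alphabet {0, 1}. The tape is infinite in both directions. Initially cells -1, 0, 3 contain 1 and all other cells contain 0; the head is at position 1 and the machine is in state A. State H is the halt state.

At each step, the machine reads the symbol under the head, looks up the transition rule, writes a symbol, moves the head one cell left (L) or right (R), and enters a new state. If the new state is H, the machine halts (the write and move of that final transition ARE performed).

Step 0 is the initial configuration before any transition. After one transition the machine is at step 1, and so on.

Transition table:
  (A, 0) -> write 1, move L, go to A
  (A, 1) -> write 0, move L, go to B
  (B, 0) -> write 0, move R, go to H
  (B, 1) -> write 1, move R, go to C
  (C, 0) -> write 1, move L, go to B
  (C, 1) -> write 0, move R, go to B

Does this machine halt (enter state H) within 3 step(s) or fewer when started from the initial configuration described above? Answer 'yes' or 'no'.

Step 1: in state A at pos 1, read 0 -> (A,0)->write 1,move L,goto A. Now: state=A, head=0, tape[-2..4]=0111010 (head:   ^)
Step 2: in state A at pos 0, read 1 -> (A,1)->write 0,move L,goto B. Now: state=B, head=-1, tape[-2..4]=0101010 (head:  ^)
Step 3: in state B at pos -1, read 1 -> (B,1)->write 1,move R,goto C. Now: state=C, head=0, tape[-2..4]=0101010 (head:   ^)
After 3 step(s): state = C (not H) -> not halted within 3 -> no

Answer: no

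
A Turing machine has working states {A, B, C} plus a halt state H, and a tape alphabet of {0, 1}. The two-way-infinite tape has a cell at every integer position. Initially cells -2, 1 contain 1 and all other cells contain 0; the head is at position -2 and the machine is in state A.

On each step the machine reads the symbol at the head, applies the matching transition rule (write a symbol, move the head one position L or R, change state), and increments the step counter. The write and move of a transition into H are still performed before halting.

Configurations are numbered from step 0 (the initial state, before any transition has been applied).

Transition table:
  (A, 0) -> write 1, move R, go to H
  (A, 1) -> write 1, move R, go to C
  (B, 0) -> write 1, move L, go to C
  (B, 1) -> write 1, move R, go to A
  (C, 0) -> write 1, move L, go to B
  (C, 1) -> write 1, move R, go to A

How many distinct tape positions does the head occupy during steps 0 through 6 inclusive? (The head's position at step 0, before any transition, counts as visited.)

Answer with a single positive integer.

Step 1: in state A at pos -2, read 1 -> (A,1)->write 1,move R,goto C. Now: state=C, head=-1, tape[-3..2]=010010 (head:   ^)
Step 2: in state C at pos -1, read 0 -> (C,0)->write 1,move L,goto B. Now: state=B, head=-2, tape[-3..2]=011010 (head:  ^)
Step 3: in state B at pos -2, read 1 -> (B,1)->write 1,move R,goto A. Now: state=A, head=-1, tape[-3..2]=011010 (head:   ^)
Step 4: in state A at pos -1, read 1 -> (A,1)->write 1,move R,goto C. Now: state=C, head=0, tape[-3..2]=011010 (head:    ^)
Step 5: in state C at pos 0, read 0 -> (C,0)->write 1,move L,goto B. Now: state=B, head=-1, tape[-3..2]=011110 (head:   ^)
Step 6: in state B at pos -1, read 1 -> (B,1)->write 1,move R,goto A. Now: state=A, head=0, tape[-3..2]=011110 (head:    ^)
Head positions at steps 0..6: starting at -2, distinct positions visited = {-2, -1, 0} -> 3 position(s)

Answer: 3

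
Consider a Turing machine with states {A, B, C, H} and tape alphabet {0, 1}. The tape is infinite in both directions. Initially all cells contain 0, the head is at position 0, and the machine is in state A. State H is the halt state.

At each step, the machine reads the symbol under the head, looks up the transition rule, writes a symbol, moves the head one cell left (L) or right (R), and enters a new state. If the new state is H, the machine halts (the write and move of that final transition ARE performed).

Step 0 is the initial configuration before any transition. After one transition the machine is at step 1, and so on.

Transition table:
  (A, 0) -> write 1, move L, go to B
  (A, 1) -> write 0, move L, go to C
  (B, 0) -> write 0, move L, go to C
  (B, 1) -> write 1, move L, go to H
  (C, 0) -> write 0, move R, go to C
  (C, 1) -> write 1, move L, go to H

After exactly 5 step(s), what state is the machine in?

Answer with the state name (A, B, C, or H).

Step 1: in state A at pos 0, read 0 -> (A,0)->write 1,move L,goto B. Now: state=B, head=-1, tape[-2..1]=0010 (head:  ^)
Step 2: in state B at pos -1, read 0 -> (B,0)->write 0,move L,goto C. Now: state=C, head=-2, tape[-3..1]=00010 (head:  ^)
Step 3: in state C at pos -2, read 0 -> (C,0)->write 0,move R,goto C. Now: state=C, head=-1, tape[-3..1]=00010 (head:   ^)
Step 4: in state C at pos -1, read 0 -> (C,0)->write 0,move R,goto C. Now: state=C, head=0, tape[-3..1]=00010 (head:    ^)
Step 5: in state C at pos 0, read 1 -> (C,1)->write 1,move L,goto H. Now: state=H, head=-1, tape[-3..1]=00010 (head:   ^)

Answer: H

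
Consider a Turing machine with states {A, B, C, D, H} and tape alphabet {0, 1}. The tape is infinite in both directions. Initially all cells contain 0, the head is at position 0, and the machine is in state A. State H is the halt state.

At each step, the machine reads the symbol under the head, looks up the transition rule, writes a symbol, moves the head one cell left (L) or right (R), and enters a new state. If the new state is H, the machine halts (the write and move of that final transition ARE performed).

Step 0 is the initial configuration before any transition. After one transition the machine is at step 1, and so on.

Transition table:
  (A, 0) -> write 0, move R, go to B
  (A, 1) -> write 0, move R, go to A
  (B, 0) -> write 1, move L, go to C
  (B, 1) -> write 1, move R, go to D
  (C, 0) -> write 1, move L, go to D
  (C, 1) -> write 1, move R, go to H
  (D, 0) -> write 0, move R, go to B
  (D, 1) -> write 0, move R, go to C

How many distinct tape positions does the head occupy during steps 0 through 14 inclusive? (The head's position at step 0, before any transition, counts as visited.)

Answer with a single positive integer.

Step 1: in state A at pos 0, read 0 -> (A,0)->write 0,move R,goto B. Now: state=B, head=1, tape[-1..2]=0000 (head:   ^)
Step 2: in state B at pos 1, read 0 -> (B,0)->write 1,move L,goto C. Now: state=C, head=0, tape[-1..2]=0010 (head:  ^)
Step 3: in state C at pos 0, read 0 -> (C,0)->write 1,move L,goto D. Now: state=D, head=-1, tape[-2..2]=00110 (head:  ^)
Step 4: in state D at pos -1, read 0 -> (D,0)->write 0,move R,goto B. Now: state=B, head=0, tape[-2..2]=00110 (head:   ^)
Step 5: in state B at pos 0, read 1 -> (B,1)->write 1,move R,goto D. Now: state=D, head=1, tape[-2..2]=00110 (head:    ^)
Step 6: in state D at pos 1, read 1 -> (D,1)->write 0,move R,goto C. Now: state=C, head=2, tape[-2..3]=001000 (head:     ^)
Step 7: in state C at pos 2, read 0 -> (C,0)->write 1,move L,goto D. Now: state=D, head=1, tape[-2..3]=001010 (head:    ^)
Step 8: in state D at pos 1, read 0 -> (D,0)->write 0,move R,goto B. Now: state=B, head=2, tape[-2..3]=001010 (head:     ^)
Step 9: in state B at pos 2, read 1 -> (B,1)->write 1,move R,goto D. Now: state=D, head=3, tape[-2..4]=0010100 (head:      ^)
Step 10: in state D at pos 3, read 0 -> (D,0)->write 0,move R,goto B. Now: state=B, head=4, tape[-2..5]=00101000 (head:       ^)
Step 11: in state B at pos 4, read 0 -> (B,0)->write 1,move L,goto C. Now: state=C, head=3, tape[-2..5]=00101010 (head:      ^)
Step 12: in state C at pos 3, read 0 -> (C,0)->write 1,move L,goto D. Now: state=D, head=2, tape[-2..5]=00101110 (head:     ^)
Step 13: in state D at pos 2, read 1 -> (D,1)->write 0,move R,goto C. Now: state=C, head=3, tape[-2..5]=00100110 (head:      ^)
Step 14: in state C at pos 3, read 1 -> (C,1)->write 1,move R,goto H. Now: state=H, head=4, tape[-2..5]=00100110 (head:       ^)
Head positions at steps 0..14: starting at 0, distinct positions visited = {-1, 0, 1, 2, 3, 4} -> 6 position(s)

Answer: 6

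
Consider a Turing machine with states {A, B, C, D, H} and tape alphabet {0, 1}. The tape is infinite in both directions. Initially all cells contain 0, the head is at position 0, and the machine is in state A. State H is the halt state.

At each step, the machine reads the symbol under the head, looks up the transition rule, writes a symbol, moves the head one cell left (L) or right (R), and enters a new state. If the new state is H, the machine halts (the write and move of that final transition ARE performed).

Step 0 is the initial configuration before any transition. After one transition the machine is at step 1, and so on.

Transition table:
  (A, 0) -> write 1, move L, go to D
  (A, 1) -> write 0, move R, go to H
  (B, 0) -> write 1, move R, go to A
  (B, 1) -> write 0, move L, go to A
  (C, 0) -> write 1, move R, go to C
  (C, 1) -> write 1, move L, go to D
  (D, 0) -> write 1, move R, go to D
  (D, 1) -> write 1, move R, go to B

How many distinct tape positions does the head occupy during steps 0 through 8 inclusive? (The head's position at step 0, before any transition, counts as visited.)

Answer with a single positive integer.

Step 1: in state A at pos 0, read 0 -> (A,0)->write 1,move L,goto D. Now: state=D, head=-1, tape[-2..1]=0010 (head:  ^)
Step 2: in state D at pos -1, read 0 -> (D,0)->write 1,move R,goto D. Now: state=D, head=0, tape[-2..1]=0110 (head:   ^)
Step 3: in state D at pos 0, read 1 -> (D,1)->write 1,move R,goto B. Now: state=B, head=1, tape[-2..2]=01100 (head:    ^)
Step 4: in state B at pos 1, read 0 -> (B,0)->write 1,move R,goto A. Now: state=A, head=2, tape[-2..3]=011100 (head:     ^)
Step 5: in state A at pos 2, read 0 -> (A,0)->write 1,move L,goto D. Now: state=D, head=1, tape[-2..3]=011110 (head:    ^)
Step 6: in state D at pos 1, read 1 -> (D,1)->write 1,move R,goto B. Now: state=B, head=2, tape[-2..3]=011110 (head:     ^)
Step 7: in state B at pos 2, read 1 -> (B,1)->write 0,move L,goto A. Now: state=A, head=1, tape[-2..3]=011100 (head:    ^)
Step 8: in state A at pos 1, read 1 -> (A,1)->write 0,move R,goto H. Now: state=H, head=2, tape[-2..3]=011000 (head:     ^)
Head positions at steps 0..8: starting at 0, distinct positions visited = {-1, 0, 1, 2} -> 4 position(s)

Answer: 4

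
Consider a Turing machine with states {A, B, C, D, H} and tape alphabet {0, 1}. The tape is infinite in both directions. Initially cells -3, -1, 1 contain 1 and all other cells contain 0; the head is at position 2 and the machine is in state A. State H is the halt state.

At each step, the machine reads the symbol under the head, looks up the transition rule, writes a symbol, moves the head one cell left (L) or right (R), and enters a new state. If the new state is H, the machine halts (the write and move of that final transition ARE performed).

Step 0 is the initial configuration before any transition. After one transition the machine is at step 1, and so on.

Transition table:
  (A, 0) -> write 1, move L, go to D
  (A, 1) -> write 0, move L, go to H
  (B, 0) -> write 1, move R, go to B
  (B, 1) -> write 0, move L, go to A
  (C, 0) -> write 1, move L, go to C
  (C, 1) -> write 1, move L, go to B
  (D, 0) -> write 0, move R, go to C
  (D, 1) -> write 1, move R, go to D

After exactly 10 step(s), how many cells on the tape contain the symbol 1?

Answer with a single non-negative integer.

Step 1: in state A at pos 2, read 0 -> (A,0)->write 1,move L,goto D. Now: state=D, head=1, tape[-4..3]=01010110 (head:      ^)
Step 2: in state D at pos 1, read 1 -> (D,1)->write 1,move R,goto D. Now: state=D, head=2, tape[-4..3]=01010110 (head:       ^)
Step 3: in state D at pos 2, read 1 -> (D,1)->write 1,move R,goto D. Now: state=D, head=3, tape[-4..4]=010101100 (head:        ^)
Step 4: in state D at pos 3, read 0 -> (D,0)->write 0,move R,goto C. Now: state=C, head=4, tape[-4..5]=0101011000 (head:         ^)
Step 5: in state C at pos 4, read 0 -> (C,0)->write 1,move L,goto C. Now: state=C, head=3, tape[-4..5]=0101011010 (head:        ^)
Step 6: in state C at pos 3, read 0 -> (C,0)->write 1,move L,goto C. Now: state=C, head=2, tape[-4..5]=0101011110 (head:       ^)
Step 7: in state C at pos 2, read 1 -> (C,1)->write 1,move L,goto B. Now: state=B, head=1, tape[-4..5]=0101011110 (head:      ^)
Step 8: in state B at pos 1, read 1 -> (B,1)->write 0,move L,goto A. Now: state=A, head=0, tape[-4..5]=0101001110 (head:     ^)
Step 9: in state A at pos 0, read 0 -> (A,0)->write 1,move L,goto D. Now: state=D, head=-1, tape[-4..5]=0101101110 (head:    ^)
Step 10: in state D at pos -1, read 1 -> (D,1)->write 1,move R,goto D. Now: state=D, head=0, tape[-4..5]=0101101110 (head:     ^)
Cells containing 1 after step 10: {-3, -1, 0, 2, 3, 4} -> 6 cell(s)

Answer: 6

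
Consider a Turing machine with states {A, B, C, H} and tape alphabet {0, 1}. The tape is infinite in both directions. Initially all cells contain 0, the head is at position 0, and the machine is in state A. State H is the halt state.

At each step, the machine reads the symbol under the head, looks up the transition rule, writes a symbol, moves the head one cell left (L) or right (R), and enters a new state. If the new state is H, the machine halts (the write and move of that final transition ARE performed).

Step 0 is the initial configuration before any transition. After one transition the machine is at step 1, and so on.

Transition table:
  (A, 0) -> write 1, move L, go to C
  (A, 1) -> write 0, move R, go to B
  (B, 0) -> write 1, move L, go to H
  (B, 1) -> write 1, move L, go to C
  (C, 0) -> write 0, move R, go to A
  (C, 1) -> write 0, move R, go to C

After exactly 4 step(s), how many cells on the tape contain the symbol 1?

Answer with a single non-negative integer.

Answer: 1

Derivation:
Step 1: in state A at pos 0, read 0 -> (A,0)->write 1,move L,goto C. Now: state=C, head=-1, tape[-2..1]=0010 (head:  ^)
Step 2: in state C at pos -1, read 0 -> (C,0)->write 0,move R,goto A. Now: state=A, head=0, tape[-2..1]=0010 (head:   ^)
Step 3: in state A at pos 0, read 1 -> (A,1)->write 0,move R,goto B. Now: state=B, head=1, tape[-2..2]=00000 (head:    ^)
Step 4: in state B at pos 1, read 0 -> (B,0)->write 1,move L,goto H. Now: state=H, head=0, tape[-2..2]=00010 (head:   ^)
Cells containing 1 after step 4: {1} -> 1 cell(s)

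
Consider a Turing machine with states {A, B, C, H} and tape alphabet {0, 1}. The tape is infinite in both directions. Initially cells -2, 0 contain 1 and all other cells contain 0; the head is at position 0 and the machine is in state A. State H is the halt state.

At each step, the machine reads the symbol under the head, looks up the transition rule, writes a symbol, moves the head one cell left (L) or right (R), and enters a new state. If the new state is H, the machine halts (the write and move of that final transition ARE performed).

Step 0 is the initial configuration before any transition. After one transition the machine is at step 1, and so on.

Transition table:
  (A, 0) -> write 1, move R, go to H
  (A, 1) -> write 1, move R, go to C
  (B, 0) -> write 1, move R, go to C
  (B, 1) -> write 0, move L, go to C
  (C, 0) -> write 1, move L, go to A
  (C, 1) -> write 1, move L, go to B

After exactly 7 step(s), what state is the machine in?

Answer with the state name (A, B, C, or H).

Step 1: in state A at pos 0, read 1 -> (A,1)->write 1,move R,goto C. Now: state=C, head=1, tape[-3..2]=010100 (head:     ^)
Step 2: in state C at pos 1, read 0 -> (C,0)->write 1,move L,goto A. Now: state=A, head=0, tape[-3..2]=010110 (head:    ^)
Step 3: in state A at pos 0, read 1 -> (A,1)->write 1,move R,goto C. Now: state=C, head=1, tape[-3..2]=010110 (head:     ^)
Step 4: in state C at pos 1, read 1 -> (C,1)->write 1,move L,goto B. Now: state=B, head=0, tape[-3..2]=010110 (head:    ^)
Step 5: in state B at pos 0, read 1 -> (B,1)->write 0,move L,goto C. Now: state=C, head=-1, tape[-3..2]=010010 (head:   ^)
Step 6: in state C at pos -1, read 0 -> (C,0)->write 1,move L,goto A. Now: state=A, head=-2, tape[-3..2]=011010 (head:  ^)
Step 7: in state A at pos -2, read 1 -> (A,1)->write 1,move R,goto C. Now: state=C, head=-1, tape[-3..2]=011010 (head:   ^)

Answer: C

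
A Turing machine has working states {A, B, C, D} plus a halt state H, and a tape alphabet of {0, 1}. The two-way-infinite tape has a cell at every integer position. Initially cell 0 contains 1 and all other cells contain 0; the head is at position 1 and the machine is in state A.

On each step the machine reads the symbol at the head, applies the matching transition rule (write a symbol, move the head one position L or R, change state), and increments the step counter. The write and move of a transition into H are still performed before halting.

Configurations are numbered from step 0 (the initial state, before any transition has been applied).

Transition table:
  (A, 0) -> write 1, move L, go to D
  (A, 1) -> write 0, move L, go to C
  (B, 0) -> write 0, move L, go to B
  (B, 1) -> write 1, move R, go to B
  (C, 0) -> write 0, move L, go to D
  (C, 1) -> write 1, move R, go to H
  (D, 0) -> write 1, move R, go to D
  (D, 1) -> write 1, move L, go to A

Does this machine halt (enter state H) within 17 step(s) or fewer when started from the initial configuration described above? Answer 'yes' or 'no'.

Step 1: in state A at pos 1, read 0 -> (A,0)->write 1,move L,goto D. Now: state=D, head=0, tape[-1..2]=0110 (head:  ^)
Step 2: in state D at pos 0, read 1 -> (D,1)->write 1,move L,goto A. Now: state=A, head=-1, tape[-2..2]=00110 (head:  ^)
Step 3: in state A at pos -1, read 0 -> (A,0)->write 1,move L,goto D. Now: state=D, head=-2, tape[-3..2]=001110 (head:  ^)
Step 4: in state D at pos -2, read 0 -> (D,0)->write 1,move R,goto D. Now: state=D, head=-1, tape[-3..2]=011110 (head:   ^)
Step 5: in state D at pos -1, read 1 -> (D,1)->write 1,move L,goto A. Now: state=A, head=-2, tape[-3..2]=011110 (head:  ^)
Step 6: in state A at pos -2, read 1 -> (A,1)->write 0,move L,goto C. Now: state=C, head=-3, tape[-4..2]=0001110 (head:  ^)
Step 7: in state C at pos -3, read 0 -> (C,0)->write 0,move L,goto D. Now: state=D, head=-4, tape[-5..2]=00001110 (head:  ^)
Step 8: in state D at pos -4, read 0 -> (D,0)->write 1,move R,goto D. Now: state=D, head=-3, tape[-5..2]=01001110 (head:   ^)
Step 9: in state D at pos -3, read 0 -> (D,0)->write 1,move R,goto D. Now: state=D, head=-2, tape[-5..2]=01101110 (head:    ^)
Step 10: in state D at pos -2, read 0 -> (D,0)->write 1,move R,goto D. Now: state=D, head=-1, tape[-5..2]=01111110 (head:     ^)
Step 11: in state D at pos -1, read 1 -> (D,1)->write 1,move L,goto A. Now: state=A, head=-2, tape[-5..2]=01111110 (head:    ^)
Step 12: in state A at pos -2, read 1 -> (A,1)->write 0,move L,goto C. Now: state=C, head=-3, tape[-5..2]=01101110 (head:   ^)
Step 13: in state C at pos -3, read 1 -> (C,1)->write 1,move R,goto H. Now: state=H, head=-2, tape[-5..2]=01101110 (head:    ^)
State H reached at step 13; 13 <= 17 -> yes

Answer: yes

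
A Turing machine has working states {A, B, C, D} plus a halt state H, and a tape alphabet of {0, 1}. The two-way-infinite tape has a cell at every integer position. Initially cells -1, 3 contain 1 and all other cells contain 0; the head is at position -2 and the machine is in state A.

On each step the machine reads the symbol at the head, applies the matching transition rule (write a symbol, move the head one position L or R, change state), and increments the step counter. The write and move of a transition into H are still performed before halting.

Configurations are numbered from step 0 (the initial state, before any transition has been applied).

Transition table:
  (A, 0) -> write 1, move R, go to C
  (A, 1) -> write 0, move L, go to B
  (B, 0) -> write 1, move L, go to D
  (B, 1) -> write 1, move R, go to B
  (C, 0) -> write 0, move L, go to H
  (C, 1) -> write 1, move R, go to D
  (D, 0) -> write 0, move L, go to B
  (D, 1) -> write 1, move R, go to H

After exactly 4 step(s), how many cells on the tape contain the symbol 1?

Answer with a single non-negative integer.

Answer: 3

Derivation:
Step 1: in state A at pos -2, read 0 -> (A,0)->write 1,move R,goto C. Now: state=C, head=-1, tape[-3..4]=01100010 (head:   ^)
Step 2: in state C at pos -1, read 1 -> (C,1)->write 1,move R,goto D. Now: state=D, head=0, tape[-3..4]=01100010 (head:    ^)
Step 3: in state D at pos 0, read 0 -> (D,0)->write 0,move L,goto B. Now: state=B, head=-1, tape[-3..4]=01100010 (head:   ^)
Step 4: in state B at pos -1, read 1 -> (B,1)->write 1,move R,goto B. Now: state=B, head=0, tape[-3..4]=01100010 (head:    ^)
Cells containing 1 after step 4: {-2, -1, 3} -> 3 cell(s)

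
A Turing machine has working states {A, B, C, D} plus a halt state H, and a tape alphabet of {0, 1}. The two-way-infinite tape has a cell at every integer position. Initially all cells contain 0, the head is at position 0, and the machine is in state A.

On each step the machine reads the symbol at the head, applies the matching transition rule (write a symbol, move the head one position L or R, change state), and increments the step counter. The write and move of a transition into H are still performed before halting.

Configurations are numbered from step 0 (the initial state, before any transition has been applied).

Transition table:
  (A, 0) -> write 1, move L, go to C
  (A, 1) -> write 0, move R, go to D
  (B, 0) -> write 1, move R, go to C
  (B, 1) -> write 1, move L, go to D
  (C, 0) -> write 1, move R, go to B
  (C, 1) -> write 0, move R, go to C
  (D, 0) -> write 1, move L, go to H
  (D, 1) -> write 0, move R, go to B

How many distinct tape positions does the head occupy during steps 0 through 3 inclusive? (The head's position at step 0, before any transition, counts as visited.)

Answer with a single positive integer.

Answer: 2

Derivation:
Step 1: in state A at pos 0, read 0 -> (A,0)->write 1,move L,goto C. Now: state=C, head=-1, tape[-2..1]=0010 (head:  ^)
Step 2: in state C at pos -1, read 0 -> (C,0)->write 1,move R,goto B. Now: state=B, head=0, tape[-2..1]=0110 (head:   ^)
Step 3: in state B at pos 0, read 1 -> (B,1)->write 1,move L,goto D. Now: state=D, head=-1, tape[-2..1]=0110 (head:  ^)
Head positions at steps 0..3: starting at 0, distinct positions visited = {-1, 0} -> 2 position(s)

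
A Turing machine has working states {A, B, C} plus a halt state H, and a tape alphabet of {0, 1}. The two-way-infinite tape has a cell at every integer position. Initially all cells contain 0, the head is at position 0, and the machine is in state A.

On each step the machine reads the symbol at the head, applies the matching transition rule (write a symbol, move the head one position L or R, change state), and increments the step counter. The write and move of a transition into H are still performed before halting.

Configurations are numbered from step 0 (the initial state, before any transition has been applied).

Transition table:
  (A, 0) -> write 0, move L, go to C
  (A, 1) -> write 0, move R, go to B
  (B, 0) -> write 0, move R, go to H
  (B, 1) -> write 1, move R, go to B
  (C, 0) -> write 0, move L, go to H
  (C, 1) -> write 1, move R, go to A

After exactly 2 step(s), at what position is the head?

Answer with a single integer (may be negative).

Step 1: in state A at pos 0, read 0 -> (A,0)->write 0,move L,goto C. Now: state=C, head=-1, tape[-2..1]=0000 (head:  ^)
Step 2: in state C at pos -1, read 0 -> (C,0)->write 0,move L,goto H. Now: state=H, head=-2, tape[-3..1]=00000 (head:  ^)

Answer: -2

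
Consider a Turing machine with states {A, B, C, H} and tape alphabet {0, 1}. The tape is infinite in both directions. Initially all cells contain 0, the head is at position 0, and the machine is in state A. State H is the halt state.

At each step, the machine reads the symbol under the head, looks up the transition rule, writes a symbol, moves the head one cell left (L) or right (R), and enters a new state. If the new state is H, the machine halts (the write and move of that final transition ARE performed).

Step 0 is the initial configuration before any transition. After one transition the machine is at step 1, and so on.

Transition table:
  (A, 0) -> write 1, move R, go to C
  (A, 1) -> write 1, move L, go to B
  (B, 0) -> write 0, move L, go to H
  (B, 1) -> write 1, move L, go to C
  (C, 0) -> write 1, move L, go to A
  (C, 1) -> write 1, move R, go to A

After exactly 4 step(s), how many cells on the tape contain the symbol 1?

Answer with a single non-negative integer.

Step 1: in state A at pos 0, read 0 -> (A,0)->write 1,move R,goto C. Now: state=C, head=1, tape[-1..2]=0100 (head:   ^)
Step 2: in state C at pos 1, read 0 -> (C,0)->write 1,move L,goto A. Now: state=A, head=0, tape[-1..2]=0110 (head:  ^)
Step 3: in state A at pos 0, read 1 -> (A,1)->write 1,move L,goto B. Now: state=B, head=-1, tape[-2..2]=00110 (head:  ^)
Step 4: in state B at pos -1, read 0 -> (B,0)->write 0,move L,goto H. Now: state=H, head=-2, tape[-3..2]=000110 (head:  ^)
Cells containing 1 after step 4: {0, 1} -> 2 cell(s)

Answer: 2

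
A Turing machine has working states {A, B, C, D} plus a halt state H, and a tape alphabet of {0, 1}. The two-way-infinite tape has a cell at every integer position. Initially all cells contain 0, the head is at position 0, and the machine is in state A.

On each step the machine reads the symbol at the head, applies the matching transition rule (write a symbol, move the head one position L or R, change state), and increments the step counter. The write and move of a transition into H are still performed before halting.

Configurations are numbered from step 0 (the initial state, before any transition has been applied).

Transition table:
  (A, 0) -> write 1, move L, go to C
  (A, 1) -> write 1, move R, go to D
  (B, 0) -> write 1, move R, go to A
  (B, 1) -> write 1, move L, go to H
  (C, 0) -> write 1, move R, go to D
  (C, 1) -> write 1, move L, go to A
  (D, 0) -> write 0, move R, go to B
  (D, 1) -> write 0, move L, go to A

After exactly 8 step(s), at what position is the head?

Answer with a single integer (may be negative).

Step 1: in state A at pos 0, read 0 -> (A,0)->write 1,move L,goto C. Now: state=C, head=-1, tape[-2..1]=0010 (head:  ^)
Step 2: in state C at pos -1, read 0 -> (C,0)->write 1,move R,goto D. Now: state=D, head=0, tape[-2..1]=0110 (head:   ^)
Step 3: in state D at pos 0, read 1 -> (D,1)->write 0,move L,goto A. Now: state=A, head=-1, tape[-2..1]=0100 (head:  ^)
Step 4: in state A at pos -1, read 1 -> (A,1)->write 1,move R,goto D. Now: state=D, head=0, tape[-2..1]=0100 (head:   ^)
Step 5: in state D at pos 0, read 0 -> (D,0)->write 0,move R,goto B. Now: state=B, head=1, tape[-2..2]=01000 (head:    ^)
Step 6: in state B at pos 1, read 0 -> (B,0)->write 1,move R,goto A. Now: state=A, head=2, tape[-2..3]=010100 (head:     ^)
Step 7: in state A at pos 2, read 0 -> (A,0)->write 1,move L,goto C. Now: state=C, head=1, tape[-2..3]=010110 (head:    ^)
Step 8: in state C at pos 1, read 1 -> (C,1)->write 1,move L,goto A. Now: state=A, head=0, tape[-2..3]=010110 (head:   ^)

Answer: 0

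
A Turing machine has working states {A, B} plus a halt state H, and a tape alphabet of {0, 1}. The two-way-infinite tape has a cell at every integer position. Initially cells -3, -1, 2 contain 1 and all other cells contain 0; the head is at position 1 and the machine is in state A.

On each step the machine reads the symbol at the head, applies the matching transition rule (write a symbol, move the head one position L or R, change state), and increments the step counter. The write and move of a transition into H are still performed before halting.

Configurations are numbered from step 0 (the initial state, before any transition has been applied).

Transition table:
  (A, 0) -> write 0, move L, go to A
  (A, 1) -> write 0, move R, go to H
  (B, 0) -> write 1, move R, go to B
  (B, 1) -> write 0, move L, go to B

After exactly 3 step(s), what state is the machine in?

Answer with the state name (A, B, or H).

Step 1: in state A at pos 1, read 0 -> (A,0)->write 0,move L,goto A. Now: state=A, head=0, tape[-4..3]=01010010 (head:     ^)
Step 2: in state A at pos 0, read 0 -> (A,0)->write 0,move L,goto A. Now: state=A, head=-1, tape[-4..3]=01010010 (head:    ^)
Step 3: in state A at pos -1, read 1 -> (A,1)->write 0,move R,goto H. Now: state=H, head=0, tape[-4..3]=01000010 (head:     ^)

Answer: H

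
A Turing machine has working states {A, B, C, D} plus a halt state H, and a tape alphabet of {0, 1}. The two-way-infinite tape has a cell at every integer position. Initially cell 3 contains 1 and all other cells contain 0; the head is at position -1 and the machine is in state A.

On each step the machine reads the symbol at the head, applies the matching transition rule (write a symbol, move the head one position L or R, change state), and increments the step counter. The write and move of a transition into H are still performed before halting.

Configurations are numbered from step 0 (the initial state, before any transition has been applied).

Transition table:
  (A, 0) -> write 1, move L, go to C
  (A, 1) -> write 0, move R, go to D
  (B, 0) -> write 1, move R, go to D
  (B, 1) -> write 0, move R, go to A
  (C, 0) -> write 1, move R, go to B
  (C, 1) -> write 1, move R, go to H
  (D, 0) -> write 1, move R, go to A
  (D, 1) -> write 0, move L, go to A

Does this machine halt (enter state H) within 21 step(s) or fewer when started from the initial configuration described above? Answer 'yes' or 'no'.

Step 1: in state A at pos -1, read 0 -> (A,0)->write 1,move L,goto C. Now: state=C, head=-2, tape[-3..4]=00100010 (head:  ^)
Step 2: in state C at pos -2, read 0 -> (C,0)->write 1,move R,goto B. Now: state=B, head=-1, tape[-3..4]=01100010 (head:   ^)
Step 3: in state B at pos -1, read 1 -> (B,1)->write 0,move R,goto A. Now: state=A, head=0, tape[-3..4]=01000010 (head:    ^)
Step 4: in state A at pos 0, read 0 -> (A,0)->write 1,move L,goto C. Now: state=C, head=-1, tape[-3..4]=01010010 (head:   ^)
Step 5: in state C at pos -1, read 0 -> (C,0)->write 1,move R,goto B. Now: state=B, head=0, tape[-3..4]=01110010 (head:    ^)
Step 6: in state B at pos 0, read 1 -> (B,1)->write 0,move R,goto A. Now: state=A, head=1, tape[-3..4]=01100010 (head:     ^)
Step 7: in state A at pos 1, read 0 -> (A,0)->write 1,move L,goto C. Now: state=C, head=0, tape[-3..4]=01101010 (head:    ^)
Step 8: in state C at pos 0, read 0 -> (C,0)->write 1,move R,goto B. Now: state=B, head=1, tape[-3..4]=01111010 (head:     ^)
Step 9: in state B at pos 1, read 1 -> (B,1)->write 0,move R,goto A. Now: state=A, head=2, tape[-3..4]=01110010 (head:      ^)
Step 10: in state A at pos 2, read 0 -> (A,0)->write 1,move L,goto C. Now: state=C, head=1, tape[-3..4]=01110110 (head:     ^)
Step 11: in state C at pos 1, read 0 -> (C,0)->write 1,move R,goto B. Now: state=B, head=2, tape[-3..4]=01111110 (head:      ^)
Step 12: in state B at pos 2, read 1 -> (B,1)->write 0,move R,goto A. Now: state=A, head=3, tape[-3..4]=01111010 (head:       ^)
Step 13: in state A at pos 3, read 1 -> (A,1)->write 0,move R,goto D. Now: state=D, head=4, tape[-3..5]=011110000 (head:        ^)
Step 14: in state D at pos 4, read 0 -> (D,0)->write 1,move R,goto A. Now: state=A, head=5, tape[-3..6]=0111100100 (head:         ^)
Step 15: in state A at pos 5, read 0 -> (A,0)->write 1,move L,goto C. Now: state=C, head=4, tape[-3..6]=0111100110 (head:        ^)
Step 16: in state C at pos 4, read 1 -> (C,1)->write 1,move R,goto H. Now: state=H, head=5, tape[-3..6]=0111100110 (head:         ^)
State H reached at step 16; 16 <= 21 -> yes

Answer: yes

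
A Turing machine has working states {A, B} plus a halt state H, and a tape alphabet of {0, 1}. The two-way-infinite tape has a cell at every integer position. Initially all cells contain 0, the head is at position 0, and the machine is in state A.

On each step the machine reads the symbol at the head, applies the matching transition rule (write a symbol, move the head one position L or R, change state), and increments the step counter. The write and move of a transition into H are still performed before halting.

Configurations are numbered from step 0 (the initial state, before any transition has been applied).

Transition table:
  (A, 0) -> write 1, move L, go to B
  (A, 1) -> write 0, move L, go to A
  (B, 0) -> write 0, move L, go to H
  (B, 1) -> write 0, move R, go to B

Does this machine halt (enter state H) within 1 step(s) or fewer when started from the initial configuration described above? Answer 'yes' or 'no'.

Answer: no

Derivation:
Step 1: in state A at pos 0, read 0 -> (A,0)->write 1,move L,goto B. Now: state=B, head=-1, tape[-2..1]=0010 (head:  ^)
After 1 step(s): state = B (not H) -> not halted within 1 -> no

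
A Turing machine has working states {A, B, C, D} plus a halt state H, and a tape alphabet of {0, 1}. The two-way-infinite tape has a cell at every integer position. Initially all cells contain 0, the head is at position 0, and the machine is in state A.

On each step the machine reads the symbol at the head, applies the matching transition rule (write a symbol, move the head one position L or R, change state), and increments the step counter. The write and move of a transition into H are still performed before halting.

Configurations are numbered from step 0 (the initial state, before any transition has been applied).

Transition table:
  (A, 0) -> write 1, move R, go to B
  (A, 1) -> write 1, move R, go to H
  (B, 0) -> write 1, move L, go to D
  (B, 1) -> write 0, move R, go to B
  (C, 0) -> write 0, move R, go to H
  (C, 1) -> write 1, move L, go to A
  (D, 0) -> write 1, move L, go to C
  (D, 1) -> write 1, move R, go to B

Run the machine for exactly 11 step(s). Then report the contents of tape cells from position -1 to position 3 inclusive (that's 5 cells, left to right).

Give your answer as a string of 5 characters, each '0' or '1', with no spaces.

Step 1: in state A at pos 0, read 0 -> (A,0)->write 1,move R,goto B. Now: state=B, head=1, tape[-1..2]=0100 (head:   ^)
Step 2: in state B at pos 1, read 0 -> (B,0)->write 1,move L,goto D. Now: state=D, head=0, tape[-1..2]=0110 (head:  ^)
Step 3: in state D at pos 0, read 1 -> (D,1)->write 1,move R,goto B. Now: state=B, head=1, tape[-1..2]=0110 (head:   ^)
Step 4: in state B at pos 1, read 1 -> (B,1)->write 0,move R,goto B. Now: state=B, head=2, tape[-1..3]=01000 (head:    ^)
Step 5: in state B at pos 2, read 0 -> (B,0)->write 1,move L,goto D. Now: state=D, head=1, tape[-1..3]=01010 (head:   ^)
Step 6: in state D at pos 1, read 0 -> (D,0)->write 1,move L,goto C. Now: state=C, head=0, tape[-1..3]=01110 (head:  ^)
Step 7: in state C at pos 0, read 1 -> (C,1)->write 1,move L,goto A. Now: state=A, head=-1, tape[-2..3]=001110 (head:  ^)
Step 8: in state A at pos -1, read 0 -> (A,0)->write 1,move R,goto B. Now: state=B, head=0, tape[-2..3]=011110 (head:   ^)
Step 9: in state B at pos 0, read 1 -> (B,1)->write 0,move R,goto B. Now: state=B, head=1, tape[-2..3]=010110 (head:    ^)
Step 10: in state B at pos 1, read 1 -> (B,1)->write 0,move R,goto B. Now: state=B, head=2, tape[-2..3]=010010 (head:     ^)
Step 11: in state B at pos 2, read 1 -> (B,1)->write 0,move R,goto B. Now: state=B, head=3, tape[-2..4]=0100000 (head:      ^)

Answer: 10000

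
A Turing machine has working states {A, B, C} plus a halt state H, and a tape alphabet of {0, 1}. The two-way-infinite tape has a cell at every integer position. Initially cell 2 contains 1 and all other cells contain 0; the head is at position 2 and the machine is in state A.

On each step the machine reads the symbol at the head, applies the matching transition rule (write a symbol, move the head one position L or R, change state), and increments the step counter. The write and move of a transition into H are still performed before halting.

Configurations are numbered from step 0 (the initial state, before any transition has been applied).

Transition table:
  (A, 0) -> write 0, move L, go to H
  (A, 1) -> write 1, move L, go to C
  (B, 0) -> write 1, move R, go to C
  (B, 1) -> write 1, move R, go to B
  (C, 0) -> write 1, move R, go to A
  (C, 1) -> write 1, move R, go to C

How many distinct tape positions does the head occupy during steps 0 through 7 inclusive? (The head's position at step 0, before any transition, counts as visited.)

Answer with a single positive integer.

Step 1: in state A at pos 2, read 1 -> (A,1)->write 1,move L,goto C. Now: state=C, head=1, tape[0..3]=0010 (head:  ^)
Step 2: in state C at pos 1, read 0 -> (C,0)->write 1,move R,goto A. Now: state=A, head=2, tape[0..3]=0110 (head:   ^)
Step 3: in state A at pos 2, read 1 -> (A,1)->write 1,move L,goto C. Now: state=C, head=1, tape[0..3]=0110 (head:  ^)
Step 4: in state C at pos 1, read 1 -> (C,1)->write 1,move R,goto C. Now: state=C, head=2, tape[0..3]=0110 (head:   ^)
Step 5: in state C at pos 2, read 1 -> (C,1)->write 1,move R,goto C. Now: state=C, head=3, tape[0..4]=01100 (head:    ^)
Step 6: in state C at pos 3, read 0 -> (C,0)->write 1,move R,goto A. Now: state=A, head=4, tape[0..5]=011100 (head:     ^)
Step 7: in state A at pos 4, read 0 -> (A,0)->write 0,move L,goto H. Now: state=H, head=3, tape[0..5]=011100 (head:    ^)
Head positions at steps 0..7: starting at 2, distinct positions visited = {1, 2, 3, 4} -> 4 position(s)

Answer: 4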